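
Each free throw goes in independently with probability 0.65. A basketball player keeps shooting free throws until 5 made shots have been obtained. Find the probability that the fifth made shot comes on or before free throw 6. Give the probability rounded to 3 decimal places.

Finishing within 6 free throws ⇔ at least 5 successes in the first 6. With X ~ Binomial(6, 0.65), P(Y ≤ 6) = 1 − P(X ≤ 4).
  k=0: C(6,0)·0.65^0·0.35^6 = 0.00184
  k=1: C(6,1)·0.65^1·0.35^5 = 0.02048
  k=2: C(6,2)·0.65^2·0.35^4 = 0.09510
  k=3: C(6,3)·0.65^3·0.35^3 = 0.23549
  k=4: C(6,4)·0.65^4·0.35^2 = 0.32801
1 − 0.68092 = 0.31908

0.319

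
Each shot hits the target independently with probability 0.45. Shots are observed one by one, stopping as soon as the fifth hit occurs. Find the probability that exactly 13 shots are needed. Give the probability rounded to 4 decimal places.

0.0765

Y = trial on which the fifth success occurs; negative binomial, r=5, p=0.45.
P(Y=13) = C(12,4) · p^5 · (1−p)^8
= 495 · 0.018453 · 0.0083734 = 0.076484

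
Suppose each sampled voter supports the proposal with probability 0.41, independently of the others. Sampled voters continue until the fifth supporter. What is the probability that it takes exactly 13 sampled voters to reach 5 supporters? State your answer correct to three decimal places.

Y = trial on which the fifth success occurs; negative binomial, r=5, p=0.41.
P(Y=13) = C(12,4) · p^5 · (1−p)^8
= 495 · 0.011586 · 0.014683 = 0.08421

0.084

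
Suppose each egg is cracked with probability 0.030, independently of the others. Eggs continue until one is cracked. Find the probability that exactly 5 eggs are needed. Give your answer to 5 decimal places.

Geometric (trials to first success), p = 0.03.
P(Y = 5) = (1−p)^4 · p = 0.88529 · 0.03 = 0.0265588

0.02656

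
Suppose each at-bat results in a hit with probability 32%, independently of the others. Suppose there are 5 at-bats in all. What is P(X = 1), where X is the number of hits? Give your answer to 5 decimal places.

0.34210

X ~ Binomial(n=5, p=0.32).
P(X=1) = C(5,1) · p^1 · (1−p)^4
= 5 · 0.32 · 0.21381 = 0.3421020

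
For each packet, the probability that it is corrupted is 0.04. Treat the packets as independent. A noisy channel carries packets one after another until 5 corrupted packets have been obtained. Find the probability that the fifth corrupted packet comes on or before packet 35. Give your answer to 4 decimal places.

0.0122

Finishing within 35 packets ⇔ at least 5 successes in the first 35. With X ~ Binomial(35, 0.04), P(Y ≤ 35) = 1 − P(X ≤ 4).
  k=0: C(35,0)·0.04^0·0.96^35 = 0.239603
  k=1: C(35,1)·0.04^1·0.96^34 = 0.349422
  k=2: C(35,2)·0.04^2·0.96^33 = 0.247507
  k=3: C(35,3)·0.04^3·0.96^32 = 0.113441
  k=4: C(35,4)·0.04^4·0.96^31 = 0.037814
1 − 0.987787 = 0.012213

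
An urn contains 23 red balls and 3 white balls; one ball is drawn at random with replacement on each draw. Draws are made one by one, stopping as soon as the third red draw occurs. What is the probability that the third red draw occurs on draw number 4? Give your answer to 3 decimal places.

Y = trial on which the third success occurs; negative binomial, r=3, p=0.884615.
P(Y=4) = C(3,2) · p^3 · (1−p)^1
= 3 · 0.69225 · 0.11538 = 0.23963

0.240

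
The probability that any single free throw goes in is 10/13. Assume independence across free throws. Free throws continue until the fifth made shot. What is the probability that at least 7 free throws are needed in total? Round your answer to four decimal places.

0.4199

Needing more than 6 free throws ⇔ fewer than 5 successes in the first 6. With X ~ Binomial(6, 0.769231), P(Y > 6) = P(X ≤ 4).
  k=0: C(6,0)·0.769231^0·0.230769^6 = 0.000151
  k=1: C(6,1)·0.769231^1·0.230769^5 = 0.003021
  k=2: C(6,2)·0.769231^2·0.230769^4 = 0.025172
  k=3: C(6,3)·0.769231^3·0.230769^3 = 0.111875
  k=4: C(6,4)·0.769231^4·0.230769^2 = 0.279688
P(X ≤ 4) = 0.419907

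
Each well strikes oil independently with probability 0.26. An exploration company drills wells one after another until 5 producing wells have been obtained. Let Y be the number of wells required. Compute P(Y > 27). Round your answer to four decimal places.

Needing more than 27 wells ⇔ fewer than 5 successes in the first 27. With X ~ Binomial(27, 0.26), P(Y > 27) = P(X ≤ 4).
  k=0: C(27,0)·0.26^0·0.74^27 = 0.000295
  k=1: C(27,1)·0.26^1·0.74^26 = 0.002795
  k=2: C(27,2)·0.26^2·0.74^25 = 0.012766
  k=3: C(27,3)·0.26^3·0.74^24 = 0.037377
  k=4: C(27,4)·0.26^4·0.74^23 = 0.078795
P(X ≤ 4) = 0.132028

0.1320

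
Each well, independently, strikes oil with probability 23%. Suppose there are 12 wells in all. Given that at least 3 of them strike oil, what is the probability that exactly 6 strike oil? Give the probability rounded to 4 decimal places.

X ~ Binomial(12, 0.23). Want P(X=6 | X≥3) = P(X=6) / P(X≥3).
P(X=6) = C(12,6)·0.23^6·0.77^6 = 0.028509
P(X≥3) = 1 − 0.043440 − 0.155707 − 0.255804 = 0.545050
Ratio = 0.028509 / 0.545050 = 0.052305

0.0523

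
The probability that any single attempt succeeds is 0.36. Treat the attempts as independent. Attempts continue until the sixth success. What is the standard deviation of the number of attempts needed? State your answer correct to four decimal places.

5.4433

Y = total attempts until the sixth success; negative binomial with r=6, p=0.36.
SD(Y) = √[r(1−p)/p²] = √(29.629630) = 5.443311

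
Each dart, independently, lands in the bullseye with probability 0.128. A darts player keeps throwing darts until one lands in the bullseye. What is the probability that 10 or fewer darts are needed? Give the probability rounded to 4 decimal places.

0.7458

Y = number of darts to the first success; geometric, p = 0.128.
P(Y ≤ 10) = 1 − (1−p)^10 = 1 − 0.254194 = 0.745806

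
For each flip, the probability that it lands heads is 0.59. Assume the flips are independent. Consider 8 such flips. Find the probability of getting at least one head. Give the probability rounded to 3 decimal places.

0.999

P(at least one) = 1 − P(none) = 1 − (1 − 0.59)^8
= 1 − 0.00080 = 0.99920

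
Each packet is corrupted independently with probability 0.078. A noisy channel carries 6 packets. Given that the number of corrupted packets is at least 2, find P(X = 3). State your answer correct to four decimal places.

0.1007

X ~ Binomial(6, 0.078). Want P(X=3 | X≥2) = P(X=3) / P(X≥2).
P(X=3) = C(6,3)·0.078^3·0.922^3 = 0.007439
P(X≥2) = 1 − 0.614307 − 0.311817 = 0.073875
Ratio = 0.007439 / 0.073875 = 0.100695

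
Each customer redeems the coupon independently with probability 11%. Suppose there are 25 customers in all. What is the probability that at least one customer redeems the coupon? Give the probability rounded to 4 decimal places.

P(at least one) = 1 − P(none) = 1 − (1 − 0.11)^25
= 1 − 0.054294 = 0.945706

0.9457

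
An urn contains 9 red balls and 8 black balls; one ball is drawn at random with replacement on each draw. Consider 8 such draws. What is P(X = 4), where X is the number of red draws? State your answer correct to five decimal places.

0.26967

X ~ Binomial(n=8, p=0.529412).
P(X=4) = C(8,4) · p^4 · (1−p)^4
= 70 · 0.078555 · 0.049042 = 0.2696725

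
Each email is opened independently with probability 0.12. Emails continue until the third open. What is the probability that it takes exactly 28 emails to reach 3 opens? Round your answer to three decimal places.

Y = trial on which the third success occurs; negative binomial, r=3, p=0.12.
P(Y=28) = C(27,2) · p^3 · (1−p)^25
= 351 · 0.001728 · 0.040932 = 0.02483

0.025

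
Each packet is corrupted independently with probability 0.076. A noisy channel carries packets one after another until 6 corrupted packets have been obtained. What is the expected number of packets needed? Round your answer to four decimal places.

78.9474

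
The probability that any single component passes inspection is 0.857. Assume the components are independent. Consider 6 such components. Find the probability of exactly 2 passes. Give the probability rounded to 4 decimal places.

0.0046

X ~ Binomial(n=6, p=0.857).
P(X=2) = C(6,2) · p^2 · (1−p)^4
= 15 · 0.73445 · 0.00041816 = 0.004607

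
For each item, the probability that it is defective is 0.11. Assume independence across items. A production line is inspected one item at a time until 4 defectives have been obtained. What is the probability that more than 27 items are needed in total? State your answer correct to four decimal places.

0.6546

Needing more than 27 items ⇔ fewer than 4 successes in the first 27. With X ~ Binomial(27, 0.11), P(Y > 27) = P(X ≤ 3).
  k=0: C(27,0)·0.11^0·0.89^27 = 0.043006
  k=1: C(27,1)·0.11^1·0.89^26 = 0.143515
  k=2: C(27,2)·0.11^2·0.89^25 = 0.230591
  k=3: C(27,3)·0.11^3·0.89^24 = 0.237500
P(X ≤ 3) = 0.654612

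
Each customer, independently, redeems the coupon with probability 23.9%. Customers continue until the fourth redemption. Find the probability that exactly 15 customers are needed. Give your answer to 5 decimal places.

Y = trial on which the fourth success occurs; negative binomial, r=4, p=0.239.
P(Y=15) = C(14,3) · p^4 · (1−p)^11
= 364 · 0.0032628 · 0.049571 = 0.0588741

0.05887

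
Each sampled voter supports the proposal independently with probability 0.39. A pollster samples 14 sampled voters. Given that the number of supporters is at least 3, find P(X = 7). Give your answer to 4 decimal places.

0.1552

X ~ Binomial(14, 0.39). Want P(X=7 | X≥3) = P(X=7) / P(X≥3).
P(X=7) = C(14,7)·0.39^7·0.61^7 = 0.148016
P(X≥3) = 1 − 0.000988 − 0.008841 − 0.036739 = 0.953433
Ratio = 0.148016 / 0.953433 = 0.155245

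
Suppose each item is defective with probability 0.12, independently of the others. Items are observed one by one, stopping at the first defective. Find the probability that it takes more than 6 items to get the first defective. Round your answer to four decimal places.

Y = number of items to the first success; geometric, p = 0.12.
P(Y > 6) = P(first 6 all fail) = (1−p)^6 = 0.464404

0.4644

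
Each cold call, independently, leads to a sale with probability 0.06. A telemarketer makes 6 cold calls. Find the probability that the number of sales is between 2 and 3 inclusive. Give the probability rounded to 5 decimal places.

0.04575

X ~ Binomial(6, 0.06); P(2 ≤ X ≤ 3) = Σ C(6,k) p^k (1−p)^(6−k) over k:
  k=2: C(6,2)·0.06^2·0.94^4 = 0.0421604
  k=3: C(6,3)·0.06^3·0.94^3 = 0.0035881
Total = 0.0457486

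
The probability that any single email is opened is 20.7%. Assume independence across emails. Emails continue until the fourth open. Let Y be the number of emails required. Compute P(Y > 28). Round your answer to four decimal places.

Needing more than 28 emails ⇔ fewer than 4 successes in the first 28. With X ~ Binomial(28, 0.207), P(Y > 28) = P(X ≤ 3).
  k=0: C(28,0)·0.207^0·0.793^28 = 0.001512
  k=1: C(28,1)·0.207^1·0.793^27 = 0.011054
  k=2: C(28,2)·0.207^2·0.793^26 = 0.038953
  k=3: C(28,3)·0.207^3·0.793^25 = 0.088122
P(X ≤ 3) = 0.139641

0.1396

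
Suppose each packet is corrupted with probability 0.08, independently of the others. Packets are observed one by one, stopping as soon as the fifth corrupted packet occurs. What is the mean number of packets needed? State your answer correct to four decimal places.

62.5000

Y = total packets until the fifth success; negative binomial with r=5, p=0.08.
E[Y] = r / p = 5 / 0.08 = 62.500000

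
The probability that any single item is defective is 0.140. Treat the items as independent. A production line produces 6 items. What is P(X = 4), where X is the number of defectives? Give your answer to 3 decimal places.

X ~ Binomial(n=6, p=0.14).
P(X=4) = C(6,4) · p^4 · (1−p)^2
= 15 · 0.00038416 · 0.7396 = 0.00426

0.004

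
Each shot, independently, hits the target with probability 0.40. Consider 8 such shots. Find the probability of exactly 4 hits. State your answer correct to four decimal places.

0.2322

X ~ Binomial(n=8, p=0.40).
P(X=4) = C(8,4) · p^4 · (1−p)^4
= 70 · 0.0256 · 0.1296 = 0.232243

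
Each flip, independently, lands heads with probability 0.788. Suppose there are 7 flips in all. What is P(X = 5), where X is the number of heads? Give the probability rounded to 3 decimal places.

0.287

X ~ Binomial(n=7, p=0.788).
P(X=5) = C(7,5) · p^5 · (1−p)^2
= 21 · 0.30383 · 0.044944 = 0.28676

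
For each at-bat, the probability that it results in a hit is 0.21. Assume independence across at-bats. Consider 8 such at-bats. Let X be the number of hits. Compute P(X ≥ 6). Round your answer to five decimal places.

X ~ Binomial(8, 0.21); P(X ≥ 6) = Σ C(8,k) p^k (1−p)^(8−k) over k:
  k=6: C(8,6)·0.21^6·0.79^2 = 0.0014987
  k=7: C(8,7)·0.21^7·0.79^1 = 0.0001138
  k=8: C(8,8)·0.21^8·0.79^0 = 0.0000038
Total = 0.0016164

0.00162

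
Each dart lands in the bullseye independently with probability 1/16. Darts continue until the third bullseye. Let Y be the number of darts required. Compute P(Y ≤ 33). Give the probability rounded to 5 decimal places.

Finishing within 33 darts ⇔ at least 3 successes in the first 33. With X ~ Binomial(33, 0.0625), P(Y ≤ 33) = 1 − P(X ≤ 2).
  k=0: C(33,0)·0.0625^0·0.9375^33 = 0.1188645
  k=1: C(33,1)·0.0625^1·0.9375^32 = 0.2615019
  k=2: C(33,2)·0.0625^2·0.9375^31 = 0.2789353
1 − 0.6593017 = 0.3406983

0.34070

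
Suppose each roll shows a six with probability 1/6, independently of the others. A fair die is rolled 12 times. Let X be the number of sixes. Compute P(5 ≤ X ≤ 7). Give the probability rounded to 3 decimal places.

X ~ Binomial(12, 0.166667); P(5 ≤ X ≤ 7) = Σ C(12,k) p^k (1−p)^(12−k) over k:
  k=5: C(12,5)·0.166667^5·0.833333^7 = 0.02842
  k=6: C(12,6)·0.166667^6·0.833333^6 = 0.00663
  k=7: C(12,7)·0.166667^7·0.833333^5 = 0.00114
Total = 0.03619

0.036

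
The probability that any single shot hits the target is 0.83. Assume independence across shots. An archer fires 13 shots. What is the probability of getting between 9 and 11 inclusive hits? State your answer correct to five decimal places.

X ~ Binomial(13, 0.83); P(9 ≤ X ≤ 11) = Σ C(13,k) p^k (1−p)^(13−k) over k:
  k=9: C(13,9)·0.83^9·0.17^4 = 0.1116361
  k=10: C(13,10)·0.83^10·0.17^3 = 0.2180187
  k=11: C(13,11)·0.83^11·0.17^2 = 0.2903030
Total = 0.6199577

0.61996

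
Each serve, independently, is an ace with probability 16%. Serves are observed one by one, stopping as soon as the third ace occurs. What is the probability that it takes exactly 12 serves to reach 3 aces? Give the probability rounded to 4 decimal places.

Y = trial on which the third success occurs; negative binomial, r=3, p=0.16.
P(Y=12) = C(11,2) · p^3 · (1−p)^9
= 55 · 0.004096 · 0.20822 = 0.046907

0.0469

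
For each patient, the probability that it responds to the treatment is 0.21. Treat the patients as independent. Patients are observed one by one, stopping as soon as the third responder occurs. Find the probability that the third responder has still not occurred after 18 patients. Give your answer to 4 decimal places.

Needing more than 18 patients ⇔ fewer than 3 successes in the first 18. With X ~ Binomial(18, 0.21), P(Y > 18) = P(X ≤ 2).
  k=0: C(18,0)·0.21^0·0.79^18 = 0.014364
  k=1: C(18,1)·0.21^1·0.79^17 = 0.068731
  k=2: C(18,2)·0.21^2·0.79^16 = 0.155297
P(X ≤ 2) = 0.238393

0.2384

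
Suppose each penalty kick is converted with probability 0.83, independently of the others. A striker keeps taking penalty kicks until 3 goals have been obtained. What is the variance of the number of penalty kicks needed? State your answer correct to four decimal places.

Y = total penalty kicks until the third success; negative binomial with r=3, p=0.83.
Var(Y) = r(1−p)/p² = 3·0.17 / 0.83² = 0.740311

0.7403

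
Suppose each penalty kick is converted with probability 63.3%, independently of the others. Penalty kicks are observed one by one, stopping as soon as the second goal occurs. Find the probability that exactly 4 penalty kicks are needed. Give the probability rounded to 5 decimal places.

0.16191

Y = trial on which the second success occurs; negative binomial, r=2, p=0.633.
P(Y=4) = C(3,1) · p^2 · (1−p)^2
= 3 · 0.40069 · 0.13469 = 0.1619052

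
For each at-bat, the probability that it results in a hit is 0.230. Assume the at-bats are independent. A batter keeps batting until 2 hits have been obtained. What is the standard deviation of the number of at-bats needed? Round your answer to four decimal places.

5.3955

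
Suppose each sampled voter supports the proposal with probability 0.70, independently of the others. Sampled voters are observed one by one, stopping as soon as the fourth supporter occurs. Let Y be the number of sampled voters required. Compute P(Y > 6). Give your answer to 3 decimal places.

Needing more than 6 sampled voters ⇔ fewer than 4 successes in the first 6. With X ~ Binomial(6, 0.70), P(Y > 6) = P(X ≤ 3).
  k=0: C(6,0)·0.70^0·0.30^6 = 0.00073
  k=1: C(6,1)·0.70^1·0.30^5 = 0.01021
  k=2: C(6,2)·0.70^2·0.30^4 = 0.05953
  k=3: C(6,3)·0.70^3·0.30^3 = 0.18522
P(X ≤ 3) = 0.25569

0.256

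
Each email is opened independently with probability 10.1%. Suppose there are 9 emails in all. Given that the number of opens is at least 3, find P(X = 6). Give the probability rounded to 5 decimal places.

0.00119

X ~ Binomial(9, 0.101). Want P(X=6 | X≥3) = P(X=6) / P(X≥3).
P(X=6) = C(9,6)·0.101^6·0.899^3 = 0.0000648
P(X≥3) = 1 − 0.3835635 − 0.3878300 − 0.1742862 = 0.0543203
Ratio = 0.0000648 / 0.0543203 = 0.0011927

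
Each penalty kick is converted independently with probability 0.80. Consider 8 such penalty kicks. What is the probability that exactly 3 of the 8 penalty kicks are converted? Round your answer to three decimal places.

0.009

X ~ Binomial(n=8, p=0.80).
P(X=3) = C(8,3) · p^3 · (1−p)^5
= 56 · 0.512 · 0.00032 = 0.00918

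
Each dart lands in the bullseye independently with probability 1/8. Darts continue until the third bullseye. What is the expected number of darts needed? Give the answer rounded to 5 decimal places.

24.00000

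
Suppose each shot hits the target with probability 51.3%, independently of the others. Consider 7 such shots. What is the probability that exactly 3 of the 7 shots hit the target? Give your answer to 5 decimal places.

0.26579

X ~ Binomial(n=7, p=0.513).
P(X=3) = C(7,3) · p^3 · (1−p)^4
= 35 · 0.13501 · 0.056249 = 0.2657884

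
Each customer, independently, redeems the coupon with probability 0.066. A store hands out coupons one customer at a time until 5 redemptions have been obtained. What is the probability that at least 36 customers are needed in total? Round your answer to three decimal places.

0.922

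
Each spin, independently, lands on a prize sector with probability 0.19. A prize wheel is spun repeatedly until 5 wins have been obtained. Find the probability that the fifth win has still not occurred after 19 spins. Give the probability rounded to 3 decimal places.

Needing more than 19 spins ⇔ fewer than 5 successes in the first 19. With X ~ Binomial(19, 0.19), P(Y > 19) = P(X ≤ 4).
  k=0: C(19,0)·0.19^0·0.81^19 = 0.01825
  k=1: C(19,1)·0.19^1·0.81^18 = 0.08133
  k=2: C(19,2)·0.19^2·0.81^17 = 0.17169
  k=3: C(19,3)·0.19^3·0.81^16 = 0.22822
  k=4: C(19,4)·0.19^4·0.81^15 = 0.21413
P(X ≤ 4) = 0.71361

0.714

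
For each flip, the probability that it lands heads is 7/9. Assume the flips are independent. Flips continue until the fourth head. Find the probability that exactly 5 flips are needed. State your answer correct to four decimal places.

0.3253

Y = trial on which the fourth success occurs; negative binomial, r=4, p=0.777778.
P(Y=5) = C(4,3) · p^4 · (1−p)^1
= 4 · 0.36595 · 0.22222 = 0.325289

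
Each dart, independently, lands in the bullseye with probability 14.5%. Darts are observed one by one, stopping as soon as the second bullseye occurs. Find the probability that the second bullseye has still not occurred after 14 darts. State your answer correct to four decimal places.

Needing more than 14 darts ⇔ fewer than 2 successes in the first 14. With X ~ Binomial(14, 0.145), P(Y > 14) = P(X ≤ 1).
  k=0: C(14,0)·0.145^0·0.855^14 = 0.111564
  k=1: C(14,1)·0.145^1·0.855^13 = 0.264884
P(X ≤ 1) = 0.376448

0.3764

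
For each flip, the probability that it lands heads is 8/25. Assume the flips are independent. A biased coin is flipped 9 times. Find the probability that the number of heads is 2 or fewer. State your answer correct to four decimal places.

0.4106

X ~ Binomial(9, 0.32); P(X ≤ 2) = Σ C(9,k) p^k (1−p)^(9−k) over k:
  k=0: C(9,0)·0.32^0·0.68^9 = 0.031087
  k=1: C(9,1)·0.32^1·0.68^8 = 0.131663
  k=2: C(9,2)·0.32^2·0.68^7 = 0.247836
Total = 0.410586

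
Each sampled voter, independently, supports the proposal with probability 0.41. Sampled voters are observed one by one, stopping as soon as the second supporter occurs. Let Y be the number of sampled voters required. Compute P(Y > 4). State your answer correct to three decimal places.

0.458

Needing more than 4 sampled voters ⇔ fewer than 2 successes in the first 4. With X ~ Binomial(4, 0.41), P(Y > 4) = P(X ≤ 1).
  k=0: C(4,0)·0.41^0·0.59^4 = 0.12117
  k=1: C(4,1)·0.41^1·0.59^3 = 0.33682
P(X ≤ 1) = 0.45800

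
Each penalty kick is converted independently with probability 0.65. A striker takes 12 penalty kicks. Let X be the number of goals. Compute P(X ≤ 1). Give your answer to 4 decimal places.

X ~ Binomial(12, 0.65); P(X ≤ 1) = Σ C(12,k) p^k (1−p)^(12−k) over k:
  k=0: C(12,0)·0.65^0·0.35^12 = 0.000003
  k=1: C(12,1)·0.65^1·0.35^11 = 0.000075
Total = 0.000079

0.0001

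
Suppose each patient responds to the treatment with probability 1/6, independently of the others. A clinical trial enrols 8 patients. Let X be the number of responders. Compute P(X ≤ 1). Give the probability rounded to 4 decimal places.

0.6047

X ~ Binomial(8, 0.166667); P(X ≤ 1) = Σ C(8,k) p^k (1−p)^(8−k) over k:
  k=0: C(8,0)·0.166667^0·0.833333^8 = 0.232568
  k=1: C(8,1)·0.166667^1·0.833333^7 = 0.372109
Total = 0.604677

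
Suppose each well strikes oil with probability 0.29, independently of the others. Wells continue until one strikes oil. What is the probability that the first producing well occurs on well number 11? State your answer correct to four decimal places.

0.0094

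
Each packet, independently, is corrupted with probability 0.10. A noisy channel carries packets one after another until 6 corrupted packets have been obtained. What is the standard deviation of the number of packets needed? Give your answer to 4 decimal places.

23.2379

Y = total packets until the sixth success; negative binomial with r=6, p=0.10.
SD(Y) = √[r(1−p)/p²] = √(540.000000) = 23.237900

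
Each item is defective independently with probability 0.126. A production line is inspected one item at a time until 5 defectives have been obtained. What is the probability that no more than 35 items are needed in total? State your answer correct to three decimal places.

Finishing within 35 items ⇔ at least 5 successes in the first 35. With X ~ Binomial(35, 0.126), P(Y ≤ 35) = 1 − P(X ≤ 4).
  k=0: C(35,0)·0.126^0·0.874^35 = 0.00897
  k=1: C(35,1)·0.126^1·0.874^34 = 0.04527
  k=2: C(35,2)·0.126^2·0.874^33 = 0.11095
  k=3: C(35,3)·0.126^3·0.874^32 = 0.17595
  k=4: C(35,4)·0.126^4·0.874^31 = 0.20293
1 − 0.54407 = 0.45593

0.456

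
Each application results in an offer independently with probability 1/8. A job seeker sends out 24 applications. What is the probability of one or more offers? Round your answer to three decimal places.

P(at least one) = 1 − P(none) = 1 − (1 − 0.125)^24
= 1 − 0.04057 = 0.95943

0.959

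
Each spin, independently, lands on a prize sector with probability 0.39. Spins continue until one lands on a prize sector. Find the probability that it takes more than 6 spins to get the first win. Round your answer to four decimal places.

0.0515

Y = number of spins to the first success; geometric, p = 0.39.
P(Y > 6) = P(first 6 all fail) = (1−p)^6 = 0.051520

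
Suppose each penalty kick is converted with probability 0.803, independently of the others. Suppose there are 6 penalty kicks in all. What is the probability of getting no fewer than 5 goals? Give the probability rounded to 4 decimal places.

0.6627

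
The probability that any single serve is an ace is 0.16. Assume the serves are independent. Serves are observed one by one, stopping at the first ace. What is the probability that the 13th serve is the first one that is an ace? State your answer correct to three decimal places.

0.020

Geometric (trials to first success), p = 0.16.
P(Y = 13) = (1−p)^12 · p = 0.12341 · 0.16 = 0.01975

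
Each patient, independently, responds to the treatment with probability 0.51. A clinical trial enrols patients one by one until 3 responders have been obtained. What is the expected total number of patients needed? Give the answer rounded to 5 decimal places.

5.88235

Y = total patients until the third success; negative binomial with r=3, p=0.51.
E[Y] = r / p = 3 / 0.51 = 5.8823529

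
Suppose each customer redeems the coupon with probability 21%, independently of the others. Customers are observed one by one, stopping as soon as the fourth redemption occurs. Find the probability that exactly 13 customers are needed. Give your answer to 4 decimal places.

0.0513

Y = trial on which the fourth success occurs; negative binomial, r=4, p=0.21.
P(Y=13) = C(12,3) · p^4 · (1−p)^9
= 220 · 0.0019448 · 0.11985 = 0.051279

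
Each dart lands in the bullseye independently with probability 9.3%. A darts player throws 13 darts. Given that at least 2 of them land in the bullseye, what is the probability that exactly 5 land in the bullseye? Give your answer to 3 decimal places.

0.012

X ~ Binomial(13, 0.093). Want P(X=5 | X≥2) = P(X=5) / P(X≥2).
P(X=5) = C(13,5)·0.093^5·0.907^8 = 0.00410
P(X≥2) = 1 − 0.28112 − 0.37473 = 0.34415
Ratio = 0.00410 / 0.34415 = 0.01192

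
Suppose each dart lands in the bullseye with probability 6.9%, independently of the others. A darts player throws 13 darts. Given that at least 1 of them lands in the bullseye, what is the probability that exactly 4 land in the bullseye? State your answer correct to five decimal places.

0.01407

X ~ Binomial(13, 0.069). Want P(X=4 | X≥1) = P(X=4) / P(X≥1).
P(X=4) = C(13,4)·0.069^4·0.931^9 = 0.0085163
P(X≥1) = 1 − 0.3947716 = 0.6052284
Ratio = 0.0085163 / 0.6052284 = 0.0140712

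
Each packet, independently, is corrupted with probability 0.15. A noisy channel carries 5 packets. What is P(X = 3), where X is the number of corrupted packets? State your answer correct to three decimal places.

X ~ Binomial(n=5, p=0.15).
P(X=3) = C(5,3) · p^3 · (1−p)^2
= 10 · 0.003375 · 0.7225 = 0.02438

0.024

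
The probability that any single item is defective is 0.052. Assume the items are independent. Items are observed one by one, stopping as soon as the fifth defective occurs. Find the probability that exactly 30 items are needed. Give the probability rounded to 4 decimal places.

Y = trial on which the fifth success occurs; negative binomial, r=5, p=0.052.
P(Y=30) = C(29,4) · p^5 · (1−p)^25
= 23751 · 3.802e-07 · 0.26315 = 0.002376

0.0024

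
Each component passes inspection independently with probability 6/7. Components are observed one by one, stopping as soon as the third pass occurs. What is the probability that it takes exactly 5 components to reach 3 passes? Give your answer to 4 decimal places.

Y = trial on which the third success occurs; negative binomial, r=3, p=0.857143.
P(Y=5) = C(4,2) · p^3 · (1−p)^2
= 6 · 0.62974 · 0.020408 = 0.077111

0.0771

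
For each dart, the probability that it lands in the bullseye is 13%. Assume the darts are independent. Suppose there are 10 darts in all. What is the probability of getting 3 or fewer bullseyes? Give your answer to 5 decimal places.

0.96870

X ~ Binomial(10, 0.13); P(X ≤ 3) = Σ C(10,k) p^k (1−p)^(10−k) over k:
  k=0: C(10,0)·0.13^0·0.87^10 = 0.2484234
  k=1: C(10,1)·0.13^1·0.87^9 = 0.3712074
  k=2: C(10,2)·0.13^2·0.87^8 = 0.2496050
  k=3: C(10,3)·0.13^3·0.87^7 = 0.0994595
Total = 0.9686952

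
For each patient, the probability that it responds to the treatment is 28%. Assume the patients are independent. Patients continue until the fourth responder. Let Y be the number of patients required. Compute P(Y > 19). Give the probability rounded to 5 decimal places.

0.17762

Needing more than 19 patients ⇔ fewer than 4 successes in the first 19. With X ~ Binomial(19, 0.28), P(Y > 19) = P(X ≤ 3).
  k=0: C(19,0)·0.28^0·0.72^19 = 0.0019468
  k=1: C(19,1)·0.28^1·0.72^18 = 0.0143846
  k=2: C(19,2)·0.28^2·0.72^17 = 0.0503460
  k=3: C(19,3)·0.28^3·0.72^16 = 0.1109476
P(X ≤ 3) = 0.1776249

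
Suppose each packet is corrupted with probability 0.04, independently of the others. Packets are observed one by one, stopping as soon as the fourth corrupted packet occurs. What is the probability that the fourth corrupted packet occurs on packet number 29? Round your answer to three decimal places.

0.003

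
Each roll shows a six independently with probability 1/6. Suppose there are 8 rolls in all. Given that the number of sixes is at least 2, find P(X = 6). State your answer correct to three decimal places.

X ~ Binomial(8, 0.166667). Want P(X=6 | X≥2) = P(X=6) / P(X≥2).
P(X=6) = C(8,6)·0.166667^6·0.833333^2 = 0.00042
P(X≥2) = 1 − 0.23257 − 0.37211 = 0.39532
Ratio = 0.00042 / 0.39532 = 0.00105

0.001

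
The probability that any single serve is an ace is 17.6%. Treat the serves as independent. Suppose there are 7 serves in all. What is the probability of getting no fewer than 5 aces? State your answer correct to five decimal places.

0.00258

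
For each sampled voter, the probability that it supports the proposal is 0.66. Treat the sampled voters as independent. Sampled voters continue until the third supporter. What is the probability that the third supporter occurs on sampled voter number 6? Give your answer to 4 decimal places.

Y = trial on which the third success occurs; negative binomial, r=3, p=0.66.
P(Y=6) = C(5,2) · p^3 · (1−p)^3
= 10 · 0.2875 · 0.039304 = 0.112997

0.1130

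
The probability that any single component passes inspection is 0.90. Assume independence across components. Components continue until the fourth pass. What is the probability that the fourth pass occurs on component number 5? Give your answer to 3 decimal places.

0.262

Y = trial on which the fourth success occurs; negative binomial, r=4, p=0.90.
P(Y=5) = C(4,3) · p^4 · (1−p)^1
= 4 · 0.6561 · 0.1 = 0.26244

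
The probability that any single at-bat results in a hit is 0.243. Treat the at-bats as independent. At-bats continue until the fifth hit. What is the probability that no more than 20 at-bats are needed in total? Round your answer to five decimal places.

0.55645

Finishing within 20 at-bats ⇔ at least 5 successes in the first 20. With X ~ Binomial(20, 0.243), P(Y ≤ 20) = 1 − P(X ≤ 4).
  k=0: C(20,0)·0.243^0·0.757^20 = 0.0038187
  k=1: C(20,1)·0.243^1·0.757^19 = 0.0245165
  k=2: C(20,2)·0.243^2·0.757^18 = 0.0747639
  k=3: C(20,3)·0.243^3·0.757^17 = 0.1439971
  k=4: C(20,4)·0.243^4·0.757^16 = 0.1964504
1 − 0.4435466 = 0.5564534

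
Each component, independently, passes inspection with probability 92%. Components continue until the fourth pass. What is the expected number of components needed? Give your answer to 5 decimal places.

4.34783

Y = total components until the fourth success; negative binomial with r=4, p=0.92.
E[Y] = r / p = 4 / 0.92 = 4.3478261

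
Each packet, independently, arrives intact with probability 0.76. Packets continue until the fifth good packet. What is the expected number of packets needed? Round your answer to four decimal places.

6.5789

Y = total packets until the fifth success; negative binomial with r=5, p=0.76.
E[Y] = r / p = 5 / 0.76 = 6.578947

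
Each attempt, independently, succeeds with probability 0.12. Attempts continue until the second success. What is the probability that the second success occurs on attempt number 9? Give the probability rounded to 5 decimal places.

0.04708

Y = trial on which the second success occurs; negative binomial, r=2, p=0.12.
P(Y=9) = C(8,1) · p^2 · (1−p)^7
= 8 · 0.0144 · 0.40868 = 0.0470794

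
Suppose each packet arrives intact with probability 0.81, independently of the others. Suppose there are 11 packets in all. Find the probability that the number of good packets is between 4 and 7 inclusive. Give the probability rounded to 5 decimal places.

0.13954

X ~ Binomial(11, 0.81); P(4 ≤ X ≤ 7) = Σ C(11,k) p^k (1−p)^(11−k) over k:
  k=4: C(11,4)·0.81^4·0.19^7 = 0.0012698
  k=5: C(11,5)·0.81^5·0.19^6 = 0.0075786
  k=6: C(11,6)·0.81^6·0.19^5 = 0.0323087
  k=7: C(11,7)·0.81^7·0.19^4 = 0.0983838
Total = 0.1395409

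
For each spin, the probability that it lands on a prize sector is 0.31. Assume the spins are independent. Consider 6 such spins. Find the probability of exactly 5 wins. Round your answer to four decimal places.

X ~ Binomial(n=6, p=0.31).
P(X=5) = C(6,5) · p^5 · (1−p)^1
= 6 · 0.0028629 · 0.69 = 0.011852

0.0119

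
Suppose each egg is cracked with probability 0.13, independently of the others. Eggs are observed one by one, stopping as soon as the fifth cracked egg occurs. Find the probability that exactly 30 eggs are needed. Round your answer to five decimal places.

Y = trial on which the fifth success occurs; negative binomial, r=5, p=0.13.
P(Y=30) = C(29,4) · p^5 · (1−p)^25
= 23751 · 3.7129e-05 · 0.03076 = 0.0271256

0.02713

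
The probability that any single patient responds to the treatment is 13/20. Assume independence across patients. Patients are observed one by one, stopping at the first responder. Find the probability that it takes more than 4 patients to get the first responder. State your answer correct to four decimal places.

Y = number of patients to the first success; geometric, p = 0.65.
P(Y > 4) = P(first 4 all fail) = (1−p)^4 = 0.015006

0.0150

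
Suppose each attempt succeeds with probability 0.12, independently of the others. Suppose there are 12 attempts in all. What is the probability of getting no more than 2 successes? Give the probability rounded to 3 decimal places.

0.833

X ~ Binomial(12, 0.12); P(X ≤ 2) = Σ C(12,k) p^k (1−p)^(12−k) over k:
  k=0: C(12,0)·0.12^0·0.88^12 = 0.21567
  k=1: C(12,1)·0.12^1·0.88^11 = 0.35292
  k=2: C(12,2)·0.12^2·0.88^10 = 0.26469
Total = 0.83327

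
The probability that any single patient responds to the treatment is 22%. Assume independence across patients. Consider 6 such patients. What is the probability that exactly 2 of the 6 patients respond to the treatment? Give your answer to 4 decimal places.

0.2687

X ~ Binomial(n=6, p=0.22).
P(X=2) = C(6,2) · p^2 · (1−p)^4
= 15 · 0.0484 · 0.37015 = 0.268729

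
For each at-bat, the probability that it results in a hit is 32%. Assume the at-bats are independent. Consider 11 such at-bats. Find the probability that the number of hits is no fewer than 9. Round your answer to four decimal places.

0.0010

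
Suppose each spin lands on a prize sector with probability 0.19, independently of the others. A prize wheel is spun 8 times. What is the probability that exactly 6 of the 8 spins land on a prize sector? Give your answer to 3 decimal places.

0.001

X ~ Binomial(n=8, p=0.19).
P(X=6) = C(8,6) · p^6 · (1−p)^2
= 28 · 4.7046e-05 · 0.6561 = 0.00086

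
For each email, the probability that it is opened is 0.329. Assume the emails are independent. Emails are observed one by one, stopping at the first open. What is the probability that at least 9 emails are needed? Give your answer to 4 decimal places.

0.0411

Y = number of emails to the first success; geometric, p = 0.329.
P(Y > 8) = P(first 8 all fail) = (1−p)^8 = 0.041094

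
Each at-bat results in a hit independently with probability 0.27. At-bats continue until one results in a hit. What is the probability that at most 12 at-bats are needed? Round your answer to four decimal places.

Y = number of at-bats to the first success; geometric, p = 0.27.
P(Y ≤ 12) = 1 − (1−p)^12 = 1 − 0.022902 = 0.977098

0.9771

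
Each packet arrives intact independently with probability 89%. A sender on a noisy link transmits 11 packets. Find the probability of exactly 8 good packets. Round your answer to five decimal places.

0.08645

X ~ Binomial(n=11, p=0.89).
P(X=8) = C(11,8) · p^8 · (1−p)^3
= 165 · 0.39366 · 0.001331 = 0.0864534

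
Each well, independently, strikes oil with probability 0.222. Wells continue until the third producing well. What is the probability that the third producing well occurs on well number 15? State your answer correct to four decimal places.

Y = trial on which the third success occurs; negative binomial, r=3, p=0.222.
P(Y=15) = C(14,2) · p^3 · (1−p)^12
= 91 · 0.010941 · 0.049176 = 0.048962

0.0490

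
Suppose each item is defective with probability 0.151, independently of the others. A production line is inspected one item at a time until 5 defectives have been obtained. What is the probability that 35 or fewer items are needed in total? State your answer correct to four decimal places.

0.6255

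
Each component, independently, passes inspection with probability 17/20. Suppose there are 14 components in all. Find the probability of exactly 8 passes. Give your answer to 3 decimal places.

X ~ Binomial(n=14, p=0.85).
P(X=8) = C(14,8) · p^8 · (1−p)^6
= 3003 · 0.27249 · 1.1391e-05 = 0.00932

0.009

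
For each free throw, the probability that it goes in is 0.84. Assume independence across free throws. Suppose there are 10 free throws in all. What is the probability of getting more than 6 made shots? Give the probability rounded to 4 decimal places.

0.9386

X ~ Binomial(10, 0.84); P(X ≥ 7) = Σ C(10,k) p^k (1−p)^(10−k) over k:
  k=7: C(10,7)·0.84^7·0.16^3 = 0.145043
  k=8: C(10,8)·0.84^8·0.16^2 = 0.285553
  k=9: C(10,9)·0.84^9·0.16^1 = 0.333145
  k=10: C(10,10)·0.84^10·0.16^0 = 0.174901
Total = 0.938642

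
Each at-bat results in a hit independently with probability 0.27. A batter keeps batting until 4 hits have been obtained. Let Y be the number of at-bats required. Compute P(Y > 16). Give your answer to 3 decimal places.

0.336

Needing more than 16 at-bats ⇔ fewer than 4 successes in the first 16. With X ~ Binomial(16, 0.27), P(Y > 16) = P(X ≤ 3).
  k=0: C(16,0)·0.27^0·0.73^16 = 0.00650
  k=1: C(16,1)·0.27^1·0.73^15 = 0.03849
  k=2: C(16,2)·0.27^2·0.73^14 = 0.10676
  k=3: C(16,3)·0.27^3·0.73^13 = 0.18428
P(X ≤ 3) = 0.33604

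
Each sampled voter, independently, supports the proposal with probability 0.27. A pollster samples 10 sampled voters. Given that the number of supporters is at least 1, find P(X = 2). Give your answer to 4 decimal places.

0.2764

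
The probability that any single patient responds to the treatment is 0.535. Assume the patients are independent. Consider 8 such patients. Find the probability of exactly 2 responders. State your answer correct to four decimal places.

0.0810

X ~ Binomial(n=8, p=0.535).
P(X=2) = C(8,2) · p^2 · (1−p)^6
= 28 · 0.28623 · 0.010109 = 0.081018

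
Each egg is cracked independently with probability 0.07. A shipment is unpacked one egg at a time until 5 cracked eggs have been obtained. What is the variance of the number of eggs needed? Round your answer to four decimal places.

948.9796

Y = total eggs until the fifth success; negative binomial with r=5, p=0.07.
Var(Y) = r(1−p)/p² = 5·0.93 / 0.07² = 948.979592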